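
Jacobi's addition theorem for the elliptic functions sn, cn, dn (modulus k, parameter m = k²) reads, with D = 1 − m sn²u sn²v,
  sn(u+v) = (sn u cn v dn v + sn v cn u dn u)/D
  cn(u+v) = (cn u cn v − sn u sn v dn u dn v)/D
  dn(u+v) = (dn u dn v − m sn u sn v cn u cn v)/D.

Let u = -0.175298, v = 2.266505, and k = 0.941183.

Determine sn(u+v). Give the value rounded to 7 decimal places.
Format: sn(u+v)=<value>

sn u = -0.1736242482360088, cn u = 0.9848119721167492, dn u = 0.9865578826855285
sn v = 0.9963860940138158, cn v = 0.08493969423003204, dn v = 0.3472255334323557
m = k² = 0.885825439489
D = 1 − m·sn²u·sn²v = 0.9734891153280463
sn(u+v) = (sn u·cn v·dn v + sn v·cn u·dn u)/D = 0.9629420969117671/0.9734891153280463 = 0.9891657561957176

sn(u+v)=0.9891658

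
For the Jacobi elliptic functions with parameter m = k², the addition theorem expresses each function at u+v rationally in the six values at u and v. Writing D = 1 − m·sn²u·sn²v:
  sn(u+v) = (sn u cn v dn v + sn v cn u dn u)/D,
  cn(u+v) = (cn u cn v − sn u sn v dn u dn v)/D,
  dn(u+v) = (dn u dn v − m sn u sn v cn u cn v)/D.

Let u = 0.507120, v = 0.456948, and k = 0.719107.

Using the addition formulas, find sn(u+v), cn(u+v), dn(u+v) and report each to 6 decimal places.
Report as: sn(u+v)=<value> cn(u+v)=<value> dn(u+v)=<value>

sn u = 0.476351248891172, cn u = 0.8792550754359173, dn u = 0.9395005046457722
sn v = 0.434152063246023, cn v = 0.9008396005833787, dn v = 0.9500158123573731
m = k² = 0.517114877449
D = 1 − m·sn²u·sn²v = 0.9778830422867309
sn(u+v) = (sn u·cn v·dn v + sn v·cn u·dn u)/D = 0.7663029589346391/0.9778830422867309 = 0.7836345716177649
cn(u+v) = (cn u·cn v − sn u·sn v·dn u·dn v)/D = 0.6074825261025778/0.9778830422867309 = 0.6212220683181193
dn(u+v) = (dn u·dn v − m·sn u·sn v·cn u·cn v)/D = 0.8078334789866675/0.9778830422867309 = 0.8261043949566699

sn(u+v)=0.783635 cn(u+v)=0.621222 dn(u+v)=0.826104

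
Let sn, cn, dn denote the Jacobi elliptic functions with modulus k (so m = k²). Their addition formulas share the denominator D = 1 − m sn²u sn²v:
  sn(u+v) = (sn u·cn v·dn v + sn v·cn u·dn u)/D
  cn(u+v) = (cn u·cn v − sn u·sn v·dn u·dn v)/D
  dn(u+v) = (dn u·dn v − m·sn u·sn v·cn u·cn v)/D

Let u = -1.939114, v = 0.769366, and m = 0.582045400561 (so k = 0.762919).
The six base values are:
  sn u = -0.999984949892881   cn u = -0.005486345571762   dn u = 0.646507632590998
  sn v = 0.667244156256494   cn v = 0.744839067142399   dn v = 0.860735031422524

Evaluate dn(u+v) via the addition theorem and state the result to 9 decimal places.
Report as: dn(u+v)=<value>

m = k² = 0.582045400561
D = 1 − m·sn²u·sn²v = 0.7408725942844461
dn(u+v) = (dn u·dn v − m·sn u·sn v·cn u·cn v)/D = 0.5548847536239394/0.7408725942844461 = 0.7489611006057815

dn(u+v)=0.748961101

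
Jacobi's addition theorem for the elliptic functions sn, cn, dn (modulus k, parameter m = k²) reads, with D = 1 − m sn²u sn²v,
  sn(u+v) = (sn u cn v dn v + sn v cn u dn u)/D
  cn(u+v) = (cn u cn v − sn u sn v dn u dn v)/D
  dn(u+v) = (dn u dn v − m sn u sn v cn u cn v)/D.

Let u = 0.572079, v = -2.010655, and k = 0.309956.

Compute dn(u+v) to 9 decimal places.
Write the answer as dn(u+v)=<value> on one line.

dn(u+v)=0.952092394

sn u = 0.5390211633092719, cn u = 0.8422922209688982, dn u = 0.9859445546782893
sn v = -0.9282206812499598, cn v = -0.3720300618227787, dn v = 0.9577183064269693
m = k² = 0.096072721936
D = 1 − m·sn²u·sn²v = 0.9759500481990513
dn(u+v) = (dn u·dn v − m·sn u·sn v·cn u·cn v)/D = 0.9291946173312923/0.9759500481990513 = 0.9520923935051409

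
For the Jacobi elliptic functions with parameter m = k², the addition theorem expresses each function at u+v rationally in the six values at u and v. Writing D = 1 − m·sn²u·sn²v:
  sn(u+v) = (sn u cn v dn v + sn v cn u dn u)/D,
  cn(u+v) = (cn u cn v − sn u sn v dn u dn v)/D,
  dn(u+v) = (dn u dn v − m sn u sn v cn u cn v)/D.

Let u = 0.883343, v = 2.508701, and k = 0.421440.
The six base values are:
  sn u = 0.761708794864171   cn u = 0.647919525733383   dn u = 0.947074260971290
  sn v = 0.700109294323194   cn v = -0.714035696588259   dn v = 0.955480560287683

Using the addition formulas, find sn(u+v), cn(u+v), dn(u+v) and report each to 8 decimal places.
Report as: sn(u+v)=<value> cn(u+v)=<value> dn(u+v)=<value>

sn(u+v)=-0.09485846 cn(u+v)=-0.99549077 dn(u+v)=0.99920059

m = k² = 0.1776116736
D = 1 − m·sn²u·sn²v = 0.9494895621635776
sn(u+v) = (sn u·cn v·dn v + sn v·cn u·dn u)/D = -0.09006711316528142/0.9494895621635776 = -0.09485845527363965
cn(u+v) = (cn u·cn v − sn u·sn v·dn u·dn v)/D = -0.9452080954920217/0.9494895621635776 = -0.9954907701546504
dn(u+v) = (dn u·dn v − m·sn u·sn v·cn u·cn v)/D = 0.9487305348130937/0.9494895621635776 = 0.9992005943185364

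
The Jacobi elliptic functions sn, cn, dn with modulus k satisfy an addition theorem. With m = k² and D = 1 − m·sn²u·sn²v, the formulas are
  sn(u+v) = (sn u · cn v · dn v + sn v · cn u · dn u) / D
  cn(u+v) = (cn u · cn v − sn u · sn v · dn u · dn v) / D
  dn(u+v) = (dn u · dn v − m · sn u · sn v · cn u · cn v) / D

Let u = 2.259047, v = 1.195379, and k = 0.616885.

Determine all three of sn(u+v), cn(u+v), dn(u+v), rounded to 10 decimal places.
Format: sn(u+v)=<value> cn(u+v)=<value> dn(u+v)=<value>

sn u = 0.9228772959501742, cn u = -0.3850941399446305, dn u = 0.8221235184138354
sn v = 0.8975490264194016, cn v = 0.4409146688119872, dn v = 0.8327265096963739
m = k² = 0.380547103225
D = 1 − m·sn²u·sn²v = 0.7388964933536675
sn(u+v) = (sn u·cn v·dn v + sn v·cn u·dn u)/D = 0.05468536992193417/0.7388964933536675 = 0.07400951339440099
cn(u+v) = (cn u·cn v − sn u·sn v·dn u·dn v)/D = -0.7368700958831533/0.7388964933536675 = -0.9972575354075415
dn(u+v) = (dn u·dn v − m·sn u·sn v·cn u·cn v)/D = 0.7381260093670095/0.7388964933536675 = 0.9989572504490299

sn(u+v)=0.0740095134 cn(u+v)=-0.9972575354 dn(u+v)=0.9989572504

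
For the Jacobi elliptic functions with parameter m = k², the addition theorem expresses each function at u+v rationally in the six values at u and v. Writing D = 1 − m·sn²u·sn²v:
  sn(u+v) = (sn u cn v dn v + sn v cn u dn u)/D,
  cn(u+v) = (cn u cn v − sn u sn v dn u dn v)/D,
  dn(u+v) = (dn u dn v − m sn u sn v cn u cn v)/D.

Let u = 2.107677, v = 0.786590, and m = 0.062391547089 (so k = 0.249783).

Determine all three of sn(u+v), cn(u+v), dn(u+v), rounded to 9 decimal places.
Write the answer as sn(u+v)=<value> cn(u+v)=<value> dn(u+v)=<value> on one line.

sn u = 0.8792308002868744, cn u = -0.4763960535383373, dn u = 0.9755861900237208
sn v = 0.7047879909154291, cn v = 0.709417992344001, dn v = 0.9843822882316444
m = k² = 0.062391547089
D = 1 − m·sn²u·sn²v = 0.9760421118859007
sn(u+v) = (sn u·cn v·dn v + sn v·cn u·dn u)/D = 0.2864396439089344/0.9760421118859007 = 0.293470579210438
cn(u+v) = (cn u·cn v − sn u·sn v·dn u·dn v)/D = -0.9330651287943473/0.9760421118859007 = -0.9559681057116341
dn(u+v) = (dn u·dn v − m·sn u·sn v·cn u·cn v)/D = 0.9734162126927673/0.9760421118859007 = 0.9973096455970946

sn(u+v)=0.293470579 cn(u+v)=-0.955968106 dn(u+v)=0.997309646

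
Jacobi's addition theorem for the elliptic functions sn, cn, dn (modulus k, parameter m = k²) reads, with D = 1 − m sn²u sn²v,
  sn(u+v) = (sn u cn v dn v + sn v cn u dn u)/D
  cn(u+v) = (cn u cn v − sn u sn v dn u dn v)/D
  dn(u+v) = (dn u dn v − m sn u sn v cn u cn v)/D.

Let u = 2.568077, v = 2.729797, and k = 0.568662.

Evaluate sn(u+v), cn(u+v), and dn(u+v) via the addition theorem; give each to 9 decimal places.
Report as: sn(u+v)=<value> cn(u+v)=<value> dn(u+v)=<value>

sn(u+v)=-0.995568449 cn(u+v)=0.094039694 dn(u+v)=0.824307769

sn u = 0.7549374159907703, cn u = -0.6557968419695071, dn u = 0.9031599448373107
sn v = 0.6498539910217953, cn v = -0.7600590703050943, dn v = 0.9292119322610767
m = k² = 0.323376470244
D = 1 − m·sn²u·sn²v = 0.9221673355807714
sn(u+v) = (sn u·cn v·dn v + sn v·cn u·dn u)/D = -0.9180807036460668/0.9221673355807714 = -0.9955684486133627
cn(u+v) = (cn u·cn v − sn u·sn v·dn u·dn v)/D = 0.08672033443709686/0.9221673355807714 = 0.09403969441455145
dn(u+v) = (dn u·dn v − m·sn u·sn v·cn u·cn v)/D = 0.7601496990014067/0.9221673355807714 = 0.8243077689611206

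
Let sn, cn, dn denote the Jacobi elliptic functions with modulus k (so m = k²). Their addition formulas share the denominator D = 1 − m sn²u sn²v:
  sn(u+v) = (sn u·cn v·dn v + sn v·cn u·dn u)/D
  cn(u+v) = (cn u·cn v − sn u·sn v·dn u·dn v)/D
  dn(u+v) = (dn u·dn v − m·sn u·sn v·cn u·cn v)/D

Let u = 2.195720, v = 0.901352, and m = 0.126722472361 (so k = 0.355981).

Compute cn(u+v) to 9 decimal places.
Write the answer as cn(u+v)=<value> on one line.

sn u = 0.8590805167742493, cn u = -0.5118404689929166, dn u = 0.9520905236935949
sn v = 0.7759621608385731, cn v = 0.6307794582472803, dn v = 0.9610921965420288
m = k² = 0.126722472361
D = 1 − m·sn²u·sn²v = 0.9436878039256602
cn(u+v) = (cn u·cn v − sn u·sn v·dn u·dn v)/D = -0.9328414194208725/0.9436878039256602 = -0.9885063847814206

cn(u+v)=-0.988506385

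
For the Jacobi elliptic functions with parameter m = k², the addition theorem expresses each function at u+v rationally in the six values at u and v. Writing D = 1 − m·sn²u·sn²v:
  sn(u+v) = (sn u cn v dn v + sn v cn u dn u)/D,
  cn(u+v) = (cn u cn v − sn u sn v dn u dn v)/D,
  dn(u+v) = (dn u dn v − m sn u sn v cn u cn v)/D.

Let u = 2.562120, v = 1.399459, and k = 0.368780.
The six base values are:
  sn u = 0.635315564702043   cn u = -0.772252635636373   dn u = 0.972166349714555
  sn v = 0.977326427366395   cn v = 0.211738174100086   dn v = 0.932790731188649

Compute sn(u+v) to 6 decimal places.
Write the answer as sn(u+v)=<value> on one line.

m = k² = 0.1359986884
D = 1 − m·sn²u·sn²v = 0.9475684139213448
sn(u+v) = (sn u·cn v·dn v + sn v·cn u·dn u)/D = -0.6082561298870195/0.9475684139213448 = -0.6419126270470105

sn(u+v)=-0.641913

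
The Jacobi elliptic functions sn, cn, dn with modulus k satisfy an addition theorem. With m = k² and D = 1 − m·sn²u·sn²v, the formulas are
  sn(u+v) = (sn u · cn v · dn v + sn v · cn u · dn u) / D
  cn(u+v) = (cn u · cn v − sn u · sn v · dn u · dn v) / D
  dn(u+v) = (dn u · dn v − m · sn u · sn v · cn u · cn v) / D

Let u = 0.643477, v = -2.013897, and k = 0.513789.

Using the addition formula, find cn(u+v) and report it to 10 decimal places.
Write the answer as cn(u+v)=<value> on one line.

cn(u+v)=0.2747659410

sn u = 0.5913464034288055, cn u = 0.8064176530507107, dn u = 0.9527271307073811
sn v = -0.9621033441391019, cn v = -0.2726850842938735, dn v = 0.8692810829081076
m = k² = 0.263979136521
D = 1 − m·sn²u·sn²v = 0.9145529700110401
cn(u+v) = (cn u·cn v − sn u·sn v·dn u·dn v)/D = 0.2512880073571698/0.9145529700110401 = 0.2747659409537933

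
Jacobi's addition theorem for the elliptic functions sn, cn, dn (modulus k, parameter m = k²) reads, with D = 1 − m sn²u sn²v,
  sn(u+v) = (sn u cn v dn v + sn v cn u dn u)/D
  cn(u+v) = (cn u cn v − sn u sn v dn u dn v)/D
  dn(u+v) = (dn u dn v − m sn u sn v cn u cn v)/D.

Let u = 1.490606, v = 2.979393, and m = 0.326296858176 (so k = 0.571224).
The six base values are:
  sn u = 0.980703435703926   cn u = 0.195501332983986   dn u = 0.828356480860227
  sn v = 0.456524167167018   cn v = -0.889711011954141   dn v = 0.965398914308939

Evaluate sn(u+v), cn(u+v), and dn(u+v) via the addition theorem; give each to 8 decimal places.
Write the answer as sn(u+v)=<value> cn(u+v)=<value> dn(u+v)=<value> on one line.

m = k² = 0.326296858176
D = 1 − m·sn²u·sn²v = 0.9345942648577012
sn(u+v) = (sn u·cn v·dn v + sn v·cn u·dn u)/D = -0.7684200101269843/0.9345942648577012 = -0.8221963680078669
cn(u+v) = (cn u·cn v − sn u·sn v·dn u·dn v)/D = -0.5319747437062706/0.9345942648577012 = -0.5692039462571147
dn(u+v) = (dn u·dn v − m·sn u·sn v·cn u·cn v)/D = 0.8251049379090242/0.9345942648577012 = 0.8828482785892683

sn(u+v)=-0.82219637 cn(u+v)=-0.56920395 dn(u+v)=0.88284828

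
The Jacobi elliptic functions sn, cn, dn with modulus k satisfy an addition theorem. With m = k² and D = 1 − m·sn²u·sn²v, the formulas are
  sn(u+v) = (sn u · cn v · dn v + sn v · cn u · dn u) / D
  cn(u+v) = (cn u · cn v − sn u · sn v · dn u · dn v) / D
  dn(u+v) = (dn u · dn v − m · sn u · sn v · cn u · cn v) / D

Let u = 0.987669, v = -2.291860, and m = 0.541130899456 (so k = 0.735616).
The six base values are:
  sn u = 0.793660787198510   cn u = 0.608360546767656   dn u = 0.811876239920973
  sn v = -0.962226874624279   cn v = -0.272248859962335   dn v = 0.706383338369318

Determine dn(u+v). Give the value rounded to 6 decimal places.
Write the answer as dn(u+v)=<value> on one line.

dn(u+v)=0.737939

m = k² = 0.541130899456
D = 1 − m·sn²u·sn²v = 0.6844071573594412
dn(u+v) = (dn u·dn v − m·sn u·sn v·cn u·cn v)/D = 0.5050508293207099/0.6844071573594412 = 0.7379391403054311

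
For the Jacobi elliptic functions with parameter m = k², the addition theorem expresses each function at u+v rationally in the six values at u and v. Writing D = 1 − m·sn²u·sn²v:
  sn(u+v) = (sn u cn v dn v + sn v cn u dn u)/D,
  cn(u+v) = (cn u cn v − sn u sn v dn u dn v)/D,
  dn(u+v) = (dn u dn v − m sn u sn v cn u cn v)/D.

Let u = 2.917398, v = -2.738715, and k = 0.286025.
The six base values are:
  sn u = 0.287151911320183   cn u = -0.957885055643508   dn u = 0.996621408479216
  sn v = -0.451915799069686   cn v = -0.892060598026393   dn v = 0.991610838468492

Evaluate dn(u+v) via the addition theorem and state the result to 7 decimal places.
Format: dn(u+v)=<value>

dn(u+v)=0.9987081

m = k² = 0.081810300625
D = 1 − m·sn²u·sn²v = 0.9986223260057876
dn(u+v) = (dn u·dn v − m·sn u·sn v·cn u·cn v)/D = 0.9973322132043165/0.9986223260057876 = 0.9987081073916791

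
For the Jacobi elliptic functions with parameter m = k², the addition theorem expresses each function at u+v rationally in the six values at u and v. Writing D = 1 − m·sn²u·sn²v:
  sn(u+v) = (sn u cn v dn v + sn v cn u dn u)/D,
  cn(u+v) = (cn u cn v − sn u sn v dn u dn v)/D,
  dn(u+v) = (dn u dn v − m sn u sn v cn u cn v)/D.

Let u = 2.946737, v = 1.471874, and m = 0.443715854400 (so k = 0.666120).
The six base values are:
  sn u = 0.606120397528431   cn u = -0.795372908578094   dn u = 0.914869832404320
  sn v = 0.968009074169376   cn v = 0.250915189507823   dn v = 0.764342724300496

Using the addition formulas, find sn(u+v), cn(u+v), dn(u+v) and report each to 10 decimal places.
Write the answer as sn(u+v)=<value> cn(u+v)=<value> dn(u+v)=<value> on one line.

sn(u+v)=-0.6941743866 cn(u+v)=-0.7198068637 dn(u+v)=0.8866696434

m = k² = 0.4437158544
D = 1 − m·sn²u·sn²v = 0.8472498651189968
sn(u+v) = (sn u·cn v·dn v + sn v·cn u·dn u)/D = -0.588139155386764/0.8472498651189968 = -0.6941743865655966
cn(u+v) = (cn u·cn v − sn u·sn v·dn u·dn v)/D = -0.6098562681854652/0.8472498651189968 = -0.7198068637046174
dn(u+v) = (dn u·dn v − m·sn u·sn v·cn u·cn v)/D = 0.751230735751344/0.8472498651189968 = 0.8866696433711833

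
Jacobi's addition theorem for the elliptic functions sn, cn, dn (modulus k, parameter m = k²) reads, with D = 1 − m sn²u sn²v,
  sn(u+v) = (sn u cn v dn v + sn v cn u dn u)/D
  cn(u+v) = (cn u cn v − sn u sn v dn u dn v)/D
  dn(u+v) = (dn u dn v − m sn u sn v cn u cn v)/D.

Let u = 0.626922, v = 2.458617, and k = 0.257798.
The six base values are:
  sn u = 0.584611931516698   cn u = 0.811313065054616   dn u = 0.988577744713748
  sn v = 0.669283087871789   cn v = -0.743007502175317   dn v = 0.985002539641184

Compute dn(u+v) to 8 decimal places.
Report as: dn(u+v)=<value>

m = k² = 0.066459808804
D = 1 − m·sn²u·sn²v = 0.9898254751006055
dn(u+v) = (dn u·dn v − m·sn u·sn v·cn u·cn v)/D = 0.989426976543233/0.9898254751006055 = 0.9995974052321376

dn(u+v)=0.99959741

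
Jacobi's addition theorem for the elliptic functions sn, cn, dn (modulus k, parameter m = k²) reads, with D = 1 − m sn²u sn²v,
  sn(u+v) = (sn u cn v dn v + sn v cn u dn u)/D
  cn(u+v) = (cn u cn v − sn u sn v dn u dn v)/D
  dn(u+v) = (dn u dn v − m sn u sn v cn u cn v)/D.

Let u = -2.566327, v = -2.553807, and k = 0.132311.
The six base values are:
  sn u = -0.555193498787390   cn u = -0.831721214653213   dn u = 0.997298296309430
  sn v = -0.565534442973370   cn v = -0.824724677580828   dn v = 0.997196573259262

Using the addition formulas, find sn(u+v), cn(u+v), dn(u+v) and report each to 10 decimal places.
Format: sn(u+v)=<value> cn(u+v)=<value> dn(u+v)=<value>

sn(u+v)=0.9272946986 cn(u+v)=0.3743321278 dn(u+v)=0.9924448839

m = k² = 0.017506200721
D = 1 − m·sn²u·sn²v = 0.9982741670048207
sn(u+v) = (sn u·cn v·dn v + sn v·cn u·dn u)/D = 0.9256943428531296/0.9982741670048207 = 0.9272946986402978
cn(u+v) = (cn u·cn v − sn u·sn v·dn u·dn v)/D = 0.3736860930231165/0.9982741670048207 = 0.374332127760361
dn(u+v) = (dn u·dn v − m·sn u·sn v·cn u·cn v)/D = 0.9907320898014785/0.9982741670048207 = 0.9924448839280584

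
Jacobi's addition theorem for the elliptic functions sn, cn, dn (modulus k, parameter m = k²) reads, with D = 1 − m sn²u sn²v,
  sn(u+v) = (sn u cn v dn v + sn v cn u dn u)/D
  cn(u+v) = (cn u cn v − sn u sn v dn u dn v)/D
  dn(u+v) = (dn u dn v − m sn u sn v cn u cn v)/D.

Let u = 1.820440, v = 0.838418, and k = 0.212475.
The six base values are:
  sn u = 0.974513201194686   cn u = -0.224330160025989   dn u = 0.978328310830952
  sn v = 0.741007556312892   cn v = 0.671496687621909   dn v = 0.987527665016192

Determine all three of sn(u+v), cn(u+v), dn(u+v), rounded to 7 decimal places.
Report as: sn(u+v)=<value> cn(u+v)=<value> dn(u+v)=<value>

m = k² = 0.045145625625
D = 1 − m·sn²u·sn²v = 0.9764583768986916
sn(u+v) = (sn u·cn v·dn v + sn v·cn u·dn u)/D = 0.4835928589630368/0.9764583768986916 = 0.4952518923530213
cn(u+v) = (cn u·cn v − sn u·sn v·dn u·dn v)/D = -0.848297653288976/0.9764583768986916 = -0.8687494248175082
dn(u+v) = (dn u·dn v − m·sn u·sn v·cn u·cn v)/D = 0.9710371327154067/0.9764583768986916 = 0.99444805399642

sn(u+v)=0.4952519 cn(u+v)=-0.8687494 dn(u+v)=0.9944481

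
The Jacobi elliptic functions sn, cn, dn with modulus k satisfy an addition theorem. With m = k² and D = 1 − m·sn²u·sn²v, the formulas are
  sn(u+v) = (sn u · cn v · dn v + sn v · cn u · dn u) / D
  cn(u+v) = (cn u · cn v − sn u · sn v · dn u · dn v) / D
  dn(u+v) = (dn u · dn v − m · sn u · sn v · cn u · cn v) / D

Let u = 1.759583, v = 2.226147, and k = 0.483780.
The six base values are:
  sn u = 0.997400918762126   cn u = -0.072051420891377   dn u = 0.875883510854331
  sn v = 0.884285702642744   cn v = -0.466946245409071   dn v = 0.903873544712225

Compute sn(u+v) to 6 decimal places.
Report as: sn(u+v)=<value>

m = k² = 0.2340430884
D = 1 − m·sn²u·sn²v = 0.817937477848326
sn(u+v) = (sn u·cn v·dn v + sn v·cn u·dn u)/D = -0.4767694670979382/0.817937477848326 = -0.5828923114663145

sn(u+v)=-0.582892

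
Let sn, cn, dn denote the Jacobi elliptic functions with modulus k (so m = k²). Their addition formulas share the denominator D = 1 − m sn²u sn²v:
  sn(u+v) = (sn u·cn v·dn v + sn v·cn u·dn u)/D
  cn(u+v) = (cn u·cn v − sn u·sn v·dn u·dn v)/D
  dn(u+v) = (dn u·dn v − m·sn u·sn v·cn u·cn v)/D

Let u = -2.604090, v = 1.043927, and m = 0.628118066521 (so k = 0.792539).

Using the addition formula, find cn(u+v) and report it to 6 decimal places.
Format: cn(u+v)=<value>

sn u = -0.9229864870071553, cn u = -0.3848323593490941, dn u = 0.6818384500655214
sn v = 0.8128516813859055, cn v = 0.5824707237862744, dn v = 0.764843053596941
m = k² = 0.628118066521
D = 1 − m·sn²u·sn²v = 0.6464469504754384
cn(u+v) = (cn u·cn v − sn u·sn v·dn u·dn v)/D = 0.1671019265834896/0.6464469504754384 = 0.2584928685340571

cn(u+v)=0.258493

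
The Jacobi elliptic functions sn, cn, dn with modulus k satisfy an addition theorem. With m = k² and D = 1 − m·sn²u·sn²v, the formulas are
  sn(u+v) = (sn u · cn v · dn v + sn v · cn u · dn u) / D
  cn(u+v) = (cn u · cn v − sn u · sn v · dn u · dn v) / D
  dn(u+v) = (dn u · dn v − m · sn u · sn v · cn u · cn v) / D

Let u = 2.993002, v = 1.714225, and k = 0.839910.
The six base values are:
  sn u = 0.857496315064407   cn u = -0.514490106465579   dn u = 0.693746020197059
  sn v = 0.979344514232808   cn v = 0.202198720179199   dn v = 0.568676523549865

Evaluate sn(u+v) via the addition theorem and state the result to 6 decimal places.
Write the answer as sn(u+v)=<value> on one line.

sn(u+v)=-0.499418

m = k² = 0.7054488081
D = 1 − m·sn²u·sn²v = 0.502490911523879
sn(u+v) = (sn u·cn v·dn v + sn v·cn u·dn u)/D = -0.2509532107102272/0.502490911523879 = -0.4994184072885496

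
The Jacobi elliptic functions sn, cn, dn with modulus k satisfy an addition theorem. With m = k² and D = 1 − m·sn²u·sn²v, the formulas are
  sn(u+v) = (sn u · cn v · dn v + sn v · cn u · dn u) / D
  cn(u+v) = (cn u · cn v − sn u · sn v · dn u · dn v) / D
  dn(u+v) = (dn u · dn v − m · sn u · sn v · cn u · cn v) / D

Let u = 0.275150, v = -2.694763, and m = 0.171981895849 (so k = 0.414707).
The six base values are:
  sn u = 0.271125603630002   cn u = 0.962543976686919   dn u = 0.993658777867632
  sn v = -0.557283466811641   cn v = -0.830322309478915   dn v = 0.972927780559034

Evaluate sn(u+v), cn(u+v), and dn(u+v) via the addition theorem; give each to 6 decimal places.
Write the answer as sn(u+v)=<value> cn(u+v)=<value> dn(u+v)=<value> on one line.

m = k² = 0.171981895849
D = 1 − m·sn²u·sn²v = 0.9960737665964177
sn(u+v) = (sn u·cn v·dn v + sn v·cn u·dn u)/D = -0.7520354453074132/0.9960737665964177 = -0.7549997505477099
cn(u+v) = (cn u·cn v − sn u·sn v·dn u·dn v)/D = -0.6531505473494266/0.9960737665964177 = -0.6557250770505089
dn(u+v) = (dn u·dn v − m·sn u·sn v·cn u·cn v)/D = 0.9459901320546386/0.9960737665964177 = 0.9497189503214056

sn(u+v)=-0.755000 cn(u+v)=-0.655725 dn(u+v)=0.949719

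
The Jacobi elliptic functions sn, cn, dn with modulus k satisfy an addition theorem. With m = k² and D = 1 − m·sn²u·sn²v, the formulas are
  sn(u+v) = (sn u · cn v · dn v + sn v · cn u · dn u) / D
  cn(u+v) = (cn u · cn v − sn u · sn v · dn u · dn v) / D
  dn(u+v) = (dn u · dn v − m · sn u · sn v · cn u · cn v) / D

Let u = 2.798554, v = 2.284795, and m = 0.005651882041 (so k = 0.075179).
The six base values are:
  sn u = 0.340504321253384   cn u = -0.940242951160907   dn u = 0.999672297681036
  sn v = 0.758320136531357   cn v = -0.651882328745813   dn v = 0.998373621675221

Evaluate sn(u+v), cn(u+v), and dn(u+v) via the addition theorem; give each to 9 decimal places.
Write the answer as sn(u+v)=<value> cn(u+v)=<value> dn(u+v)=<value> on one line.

sn(u+v)=-0.934731488 cn(u+v)=0.355354817 dn(u+v)=0.997527855

m = k² = 0.005651882041
D = 1 − m·sn²u·sn²v = 0.9996231716907618
sn(u+v) = (sn u·cn v·dn v + sn v·cn u·dn u)/D = -0.9343792543746791/0.9996231716907618 = -0.934731487660766
cn(u+v) = (cn u·cn v − sn u·sn v·dn u·dn v)/D = 0.3552209092597407/0.9996231716907618 = 0.355354817014616
dn(u+v) = (dn u·dn v − m·sn u·sn v·cn u·cn v)/D = 0.9971519579775991/0.9996231716907618 = 0.9975278547125085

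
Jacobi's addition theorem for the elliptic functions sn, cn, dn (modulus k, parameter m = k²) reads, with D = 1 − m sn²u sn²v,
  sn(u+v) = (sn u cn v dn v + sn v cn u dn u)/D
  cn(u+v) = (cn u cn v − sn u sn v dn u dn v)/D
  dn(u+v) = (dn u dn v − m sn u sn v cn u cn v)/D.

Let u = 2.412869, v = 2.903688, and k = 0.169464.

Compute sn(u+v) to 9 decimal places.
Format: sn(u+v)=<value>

sn u = 0.6815190871656565, cn u = -0.7318003374069257, dn u = 0.9933082997562272
sn v = 0.2578031071839576, cn v = -0.9661974735665049, dn v = 0.9990452084090688
m = k² = 0.028718047296
D = 1 − m·sn²u·sn²v = 0.9991134826322146
sn(u+v) = (sn u·cn v·dn v + sn v·cn u·dn u)/D = -0.8452512490827398/0.9991134826322146 = -0.8460012438786062

sn(u+v)=-0.846001244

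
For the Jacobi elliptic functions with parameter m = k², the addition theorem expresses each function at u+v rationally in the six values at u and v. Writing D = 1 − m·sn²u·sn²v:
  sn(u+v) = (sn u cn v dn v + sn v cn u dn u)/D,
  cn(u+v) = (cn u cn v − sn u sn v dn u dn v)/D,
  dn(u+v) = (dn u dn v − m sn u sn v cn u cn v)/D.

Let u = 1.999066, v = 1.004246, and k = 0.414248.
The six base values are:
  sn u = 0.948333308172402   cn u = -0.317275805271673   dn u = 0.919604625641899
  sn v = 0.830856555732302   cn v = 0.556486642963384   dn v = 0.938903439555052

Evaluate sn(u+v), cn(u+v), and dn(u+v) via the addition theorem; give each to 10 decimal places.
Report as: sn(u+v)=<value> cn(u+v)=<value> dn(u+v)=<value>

m = k² = 0.171601405504
D = 1 − m·sn²u·sn²v = 0.8934643520782814
sn(u+v) = (sn u·cn v·dn v + sn v·cn u·dn u)/D = 0.253074433544785/0.8934643520782814 = 0.2832507340176586
cn(u+v) = (cn u·cn v − sn u·sn v·dn u·dn v)/D = -0.8568733159111967/0.8934643520782814 = -0.9590458913307838
dn(u+v) = (dn u·dn v − m·sn u·sn v·cn u·cn v)/D = 0.887292539149952/0.8934643520782814 = 0.9930922672919482

sn(u+v)=0.2832507340 cn(u+v)=-0.9590458913 dn(u+v)=0.9930922673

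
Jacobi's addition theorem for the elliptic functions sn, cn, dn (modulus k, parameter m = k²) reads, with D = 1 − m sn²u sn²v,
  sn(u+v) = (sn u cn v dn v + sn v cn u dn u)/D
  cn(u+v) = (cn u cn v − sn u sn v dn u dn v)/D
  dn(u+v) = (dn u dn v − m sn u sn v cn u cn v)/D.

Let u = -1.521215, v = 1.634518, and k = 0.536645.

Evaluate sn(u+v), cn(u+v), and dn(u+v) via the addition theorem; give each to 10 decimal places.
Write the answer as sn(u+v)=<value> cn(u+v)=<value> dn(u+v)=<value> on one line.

sn(u+v)=0.1129915562 cn(u+v)=0.9935959482 dn(u+v)=0.9981599234

sn u = -0.9877060814604404, cn u = 0.1563224124879793, dn u = 0.8479679332677815
sn v = 0.9981329201251902, cn v = 0.06107924166491215, dn v = 0.844444511328809
m = k² = 0.287987856025
D = 1 − m·sn²u·sn²v = 0.7200977500771046
sn(u+v) = (sn u·cn v·dn v + sn v·cn u·dn u)/D = 0.08136496539100388/0.7200977500771046 = 0.1129915561912139
cn(u+v) = (cn u·cn v − sn u·sn v·dn u·dn v)/D = 0.7154862067664401/0.7200977500771046 = 0.9935959481748543
dn(u+v) = (dn u·dn v − m·sn u·sn v·cn u·cn v)/D = 0.7187727150327453/0.7200977500771046 = 0.9981599233656578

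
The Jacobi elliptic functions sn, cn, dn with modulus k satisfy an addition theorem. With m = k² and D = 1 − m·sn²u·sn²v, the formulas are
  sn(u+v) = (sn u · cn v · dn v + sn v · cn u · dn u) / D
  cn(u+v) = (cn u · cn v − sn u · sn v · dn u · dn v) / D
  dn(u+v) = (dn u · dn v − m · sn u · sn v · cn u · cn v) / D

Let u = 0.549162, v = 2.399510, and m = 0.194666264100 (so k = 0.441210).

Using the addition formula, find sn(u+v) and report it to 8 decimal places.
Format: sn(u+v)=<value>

sn u = 0.5176609745604301, cn u = 0.8555858317066417, dn u = 0.973568035464474
sn v = 0.7792517613644712, cn v = -0.6267110118789754, dn v = 0.9390378909151858
m = k² = 0.1946662641
D = 1 − m·sn²u·sn²v = 0.968323504288826
sn(u+v) = (sn u·cn v·dn v + sn v·cn u·dn u)/D = 0.3444478603631548/0.968323504288826 = 0.3557156867901606

sn(u+v)=0.35571569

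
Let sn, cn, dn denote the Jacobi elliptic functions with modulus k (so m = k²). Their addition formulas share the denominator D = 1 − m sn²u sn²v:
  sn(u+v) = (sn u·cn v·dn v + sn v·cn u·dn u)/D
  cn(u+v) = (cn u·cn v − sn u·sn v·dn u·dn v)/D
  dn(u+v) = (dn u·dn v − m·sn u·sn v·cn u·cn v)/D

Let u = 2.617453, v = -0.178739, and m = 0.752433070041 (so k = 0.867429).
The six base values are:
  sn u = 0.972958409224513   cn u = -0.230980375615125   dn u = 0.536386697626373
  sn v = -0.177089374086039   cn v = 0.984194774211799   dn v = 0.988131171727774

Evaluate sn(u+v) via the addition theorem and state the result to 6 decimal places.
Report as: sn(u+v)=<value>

m = k² = 0.752433070041
D = 1 − m·sn²u·sn²v = 0.9776621467853726
sn(u+v) = (sn u·cn v·dn v + sn v·cn u·dn u)/D = 0.9681556751435923/0.9776621467853726 = 0.990276322272435

sn(u+v)=0.990276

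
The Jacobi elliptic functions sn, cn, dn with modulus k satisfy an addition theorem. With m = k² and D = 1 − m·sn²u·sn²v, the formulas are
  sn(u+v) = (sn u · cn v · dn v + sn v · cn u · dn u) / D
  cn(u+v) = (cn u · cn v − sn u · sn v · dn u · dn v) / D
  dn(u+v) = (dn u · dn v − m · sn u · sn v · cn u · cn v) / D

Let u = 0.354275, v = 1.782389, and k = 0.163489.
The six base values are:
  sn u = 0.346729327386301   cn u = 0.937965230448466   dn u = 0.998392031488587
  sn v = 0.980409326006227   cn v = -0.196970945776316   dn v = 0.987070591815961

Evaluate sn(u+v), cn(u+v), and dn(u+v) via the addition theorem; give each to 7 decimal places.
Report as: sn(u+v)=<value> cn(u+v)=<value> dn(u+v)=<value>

sn(u+v)=0.8533343 cn(u+v)=-0.5213642 dn(u+v)=0.9902206

m = k² = 0.026728653121
D = 1 − m·sn²u·sn²v = 0.9969113187150317
sn(u+v) = (sn u·cn v·dn v + sn v·cn u·dn u)/D = 0.8506986060556496/0.9969113187150317 = 0.853334283687497
cn(u+v) = (cn u·cn v − sn u·sn v·dn u·dn v)/D = -0.5197538446583327/0.9969113187150317 = -0.5213641724203404
dn(u+v) = (dn u·dn v − m·sn u·sn v·cn u·cn v)/D = 0.987162078231893/0.9969113187150317 = 0.9902205539247915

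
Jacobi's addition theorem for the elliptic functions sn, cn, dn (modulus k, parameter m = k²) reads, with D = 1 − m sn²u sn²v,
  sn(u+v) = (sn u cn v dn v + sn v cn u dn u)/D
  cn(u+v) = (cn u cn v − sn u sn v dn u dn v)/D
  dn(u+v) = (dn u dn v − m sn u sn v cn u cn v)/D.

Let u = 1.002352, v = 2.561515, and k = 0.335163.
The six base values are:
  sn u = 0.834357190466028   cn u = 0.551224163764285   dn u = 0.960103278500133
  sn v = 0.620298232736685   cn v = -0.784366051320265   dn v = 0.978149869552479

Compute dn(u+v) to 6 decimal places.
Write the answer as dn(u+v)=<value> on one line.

m = k² = 0.112334236569
D = 1 − m·sn²u·sn²v = 0.9699103419764802
dn(u+v) = (dn u·dn v − m·sn u·sn v·cn u·cn v)/D = 0.9642617973915687/0.9699103419764802 = 0.9941762198623422

dn(u+v)=0.994176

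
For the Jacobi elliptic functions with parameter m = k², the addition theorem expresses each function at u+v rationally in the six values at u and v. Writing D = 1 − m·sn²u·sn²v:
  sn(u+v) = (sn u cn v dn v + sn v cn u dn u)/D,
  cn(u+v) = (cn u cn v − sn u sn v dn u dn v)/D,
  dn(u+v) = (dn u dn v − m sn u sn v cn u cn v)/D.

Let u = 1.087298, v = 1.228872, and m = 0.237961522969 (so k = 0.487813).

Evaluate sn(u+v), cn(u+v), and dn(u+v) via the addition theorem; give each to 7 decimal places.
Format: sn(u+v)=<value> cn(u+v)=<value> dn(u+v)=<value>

sn u = 0.8660218633264395, cn u = 0.5000061322029979, dn u = 0.9063830961632961
sn v = 0.9225102117425016, cn v = 0.3859726793839232, dn v = 0.8930222692160206
m = k² = 0.237961522969
D = 1 − m·sn²u·sn²v = 0.8481178218343647
sn(u+v) = (sn u·cn v·dn v + sn v·cn u·dn u)/D = 0.7165812777743023/0.8481178218343647 = 0.8449076995274471
cn(u+v) = (cn u·cn v − sn u·sn v·dn u·dn v)/D = -0.4536685045894363/0.8481178218343647 = -0.5349121229503377
dn(u+v) = (dn u·dn v − m·sn u·sn v·cn u·cn v)/D = 0.7727310528589338/0.8481178218343647 = 0.9111128583380319

sn(u+v)=0.8449077 cn(u+v)=-0.5349121 dn(u+v)=0.9111129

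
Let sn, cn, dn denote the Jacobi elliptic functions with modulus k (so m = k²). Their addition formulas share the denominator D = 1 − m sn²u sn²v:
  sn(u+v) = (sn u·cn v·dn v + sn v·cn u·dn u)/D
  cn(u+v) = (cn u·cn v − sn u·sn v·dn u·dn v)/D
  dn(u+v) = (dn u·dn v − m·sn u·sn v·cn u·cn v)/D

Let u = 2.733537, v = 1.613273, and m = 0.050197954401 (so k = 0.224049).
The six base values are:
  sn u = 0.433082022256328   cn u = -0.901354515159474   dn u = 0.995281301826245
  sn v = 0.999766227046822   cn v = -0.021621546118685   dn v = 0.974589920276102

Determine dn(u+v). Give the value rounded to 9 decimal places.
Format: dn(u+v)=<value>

dn(u+v)=0.978778563

m = k² = 0.050197954401
D = 1 − m·sn²u·sn²v = 0.9905892712560086
dn(u+v) = (dn u·dn v − m·sn u·sn v·cn u·cn v)/D = 0.9695675430615132/0.9905892712560086 = 0.978778562614714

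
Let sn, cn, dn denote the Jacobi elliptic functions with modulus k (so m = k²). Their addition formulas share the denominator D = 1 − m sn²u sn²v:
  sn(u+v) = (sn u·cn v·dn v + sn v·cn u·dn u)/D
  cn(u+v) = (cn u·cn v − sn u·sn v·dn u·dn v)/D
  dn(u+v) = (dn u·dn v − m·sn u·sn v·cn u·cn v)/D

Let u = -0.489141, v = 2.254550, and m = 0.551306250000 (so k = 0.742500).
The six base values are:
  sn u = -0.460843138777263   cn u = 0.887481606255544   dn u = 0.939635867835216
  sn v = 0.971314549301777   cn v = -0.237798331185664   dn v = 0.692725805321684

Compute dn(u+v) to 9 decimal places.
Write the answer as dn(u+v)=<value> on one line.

dn(u+v)=0.673192911

m = k² = 0.55130625
D = 1 − m·sn²u·sn²v = 0.8895364602251729
dn(u+v) = (dn u·dn v − m·sn u·sn v·cn u·cn v)/D = 0.5988296386695533/0.8895364602251729 = 0.6731929105165273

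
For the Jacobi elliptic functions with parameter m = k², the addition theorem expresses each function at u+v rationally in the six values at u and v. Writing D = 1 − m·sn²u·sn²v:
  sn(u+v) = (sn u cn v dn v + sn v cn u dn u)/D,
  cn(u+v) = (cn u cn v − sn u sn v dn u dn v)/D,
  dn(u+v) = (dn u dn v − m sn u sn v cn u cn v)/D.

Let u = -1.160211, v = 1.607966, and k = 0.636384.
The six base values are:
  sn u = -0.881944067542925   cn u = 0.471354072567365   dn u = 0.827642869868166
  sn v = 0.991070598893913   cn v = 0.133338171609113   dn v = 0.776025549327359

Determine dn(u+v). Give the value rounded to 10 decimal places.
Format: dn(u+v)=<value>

m = k² = 0.404984595456
D = 1 − m·sn²u·sn²v = 0.6905932558969924
dn(u+v) = (dn u·dn v − m·sn u·sn v·cn u·cn v)/D = 0.6645197526775034/0.6905932558969924 = 0.9622447757824933

dn(u+v)=0.9622447758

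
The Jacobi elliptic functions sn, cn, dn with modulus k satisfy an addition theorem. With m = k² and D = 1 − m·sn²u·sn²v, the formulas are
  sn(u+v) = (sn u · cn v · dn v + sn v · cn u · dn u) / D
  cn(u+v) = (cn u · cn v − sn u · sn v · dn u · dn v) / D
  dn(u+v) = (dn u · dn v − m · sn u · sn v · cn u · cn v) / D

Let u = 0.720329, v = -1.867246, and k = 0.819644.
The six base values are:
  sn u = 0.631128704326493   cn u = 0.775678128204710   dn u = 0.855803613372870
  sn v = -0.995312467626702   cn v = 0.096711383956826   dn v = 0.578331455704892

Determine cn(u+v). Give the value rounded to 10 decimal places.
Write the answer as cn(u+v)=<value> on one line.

m = k² = 0.671816286736
D = 1 − m·sn²u·sn²v = 0.7349027136641725
cn(u+v) = (cn u·cn v − sn u·sn v·dn u·dn v)/D = 0.3859223353569177/0.7349027136641725 = 0.5251339098106421

cn(u+v)=0.5251339098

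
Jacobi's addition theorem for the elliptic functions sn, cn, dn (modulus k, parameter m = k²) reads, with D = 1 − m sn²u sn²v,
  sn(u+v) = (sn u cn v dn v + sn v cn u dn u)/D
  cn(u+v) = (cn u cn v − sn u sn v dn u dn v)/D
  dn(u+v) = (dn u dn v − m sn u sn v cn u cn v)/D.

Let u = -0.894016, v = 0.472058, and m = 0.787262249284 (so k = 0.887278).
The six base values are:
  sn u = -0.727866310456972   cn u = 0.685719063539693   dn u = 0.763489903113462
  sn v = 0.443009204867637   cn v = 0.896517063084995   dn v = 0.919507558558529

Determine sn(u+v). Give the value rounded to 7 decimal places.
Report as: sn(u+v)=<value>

m = k² = 0.787262249284
D = 1 − m·sn²u·sn²v = 0.9181444438314002
sn(u+v) = (sn u·cn v·dn v + sn v·cn u·dn u)/D = -0.368086807958569/0.9181444438314002 = -0.4009029411783504

sn(u+v)=-0.4009029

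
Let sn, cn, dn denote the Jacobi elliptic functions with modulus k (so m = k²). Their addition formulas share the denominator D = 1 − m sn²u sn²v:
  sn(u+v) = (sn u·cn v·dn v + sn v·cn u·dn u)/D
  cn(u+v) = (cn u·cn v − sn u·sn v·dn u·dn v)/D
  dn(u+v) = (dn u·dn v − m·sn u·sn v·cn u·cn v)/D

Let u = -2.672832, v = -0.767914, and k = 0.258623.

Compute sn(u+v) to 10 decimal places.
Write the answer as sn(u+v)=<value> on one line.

sn(u+v)=0.2419616366

sn u = -0.4984883702204943, cn u = -0.8668963864008867, dn u = 0.9916549247514865
sn v = -0.6914062799872591, cn v = 0.7224661625254015, dn v = 0.9838829749972808
m = k² = 0.066885856129
D = 1 − m·sn²u·sn²v = 0.9920546873515585
sn(u+v) = (sn u·cn v·dn v + sn v·cn u·dn u)/D = 0.2400391757151202/0.9920546873515585 = 0.2419616365665702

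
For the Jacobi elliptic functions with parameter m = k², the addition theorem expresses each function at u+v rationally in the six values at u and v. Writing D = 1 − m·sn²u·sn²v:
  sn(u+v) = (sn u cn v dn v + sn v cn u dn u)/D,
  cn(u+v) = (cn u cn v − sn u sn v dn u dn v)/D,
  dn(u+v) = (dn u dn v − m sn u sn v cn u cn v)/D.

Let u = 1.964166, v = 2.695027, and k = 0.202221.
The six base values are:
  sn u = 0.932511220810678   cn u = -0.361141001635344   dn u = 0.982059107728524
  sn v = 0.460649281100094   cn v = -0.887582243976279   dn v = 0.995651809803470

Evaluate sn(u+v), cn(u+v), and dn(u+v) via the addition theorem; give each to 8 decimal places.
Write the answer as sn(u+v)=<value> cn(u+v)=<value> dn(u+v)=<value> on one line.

m = k² = 0.040893332841
D = 1 − m·sn²u·sn²v = 0.9924542669734591
sn(u+v) = (sn u·cn v·dn v + sn v·cn u·dn u)/D = -0.9874561978227339/0.9924542669734591 = -0.9949639300096244
cn(u+v) = (cn u·cn v − sn u·sn v·dn u·dn v)/D = -0.09947728090019272/0.9924542669734591 = -0.1002336170144684
dn(u+v) = (dn u·dn v − m·sn u·sn v·cn u·cn v)/D = 0.972158228122222/0.9924542669734591 = 0.9795496482541902

sn(u+v)=-0.99496393 cn(u+v)=-0.10023362 dn(u+v)=0.97954965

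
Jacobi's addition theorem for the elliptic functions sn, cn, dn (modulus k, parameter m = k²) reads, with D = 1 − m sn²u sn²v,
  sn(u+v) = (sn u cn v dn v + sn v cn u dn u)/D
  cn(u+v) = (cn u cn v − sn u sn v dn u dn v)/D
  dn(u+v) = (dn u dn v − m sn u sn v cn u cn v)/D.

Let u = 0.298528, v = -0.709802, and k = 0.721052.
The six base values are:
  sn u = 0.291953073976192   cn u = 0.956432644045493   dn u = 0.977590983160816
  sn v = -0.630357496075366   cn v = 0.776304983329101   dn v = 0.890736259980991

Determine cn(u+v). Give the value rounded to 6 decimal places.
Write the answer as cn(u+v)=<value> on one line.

m = k² = 0.519915986704
D = 1 − m·sn²u·sn²v = 0.982391063810767
cn(u+v) = (cn u·cn v − sn u·sn v·dn u·dn v)/D = 0.9027364737960798/0.982391063810767 = 0.918917635808187

cn(u+v)=0.918918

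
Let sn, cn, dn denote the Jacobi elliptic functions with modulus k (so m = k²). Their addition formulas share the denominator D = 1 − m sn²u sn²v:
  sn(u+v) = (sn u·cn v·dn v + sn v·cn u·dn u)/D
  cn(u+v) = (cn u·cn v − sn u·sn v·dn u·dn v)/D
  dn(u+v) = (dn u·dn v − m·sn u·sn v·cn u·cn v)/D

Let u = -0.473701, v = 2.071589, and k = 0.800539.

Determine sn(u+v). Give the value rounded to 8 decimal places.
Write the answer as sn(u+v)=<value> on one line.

sn(u+v)=0.97066550

sn u = -0.4465537497779568, cn u = 0.8947568097305803, dn u = 0.9339193807520054
sn v = 0.9989823913011461, cn v = -0.04510190539482553, dn v = 0.6003673381733666
m = k² = 0.640862690521
D = 1 − m·sn²u·sn²v = 0.8724653671828228
sn(u+v) = (sn u·cn v·dn v + sn v·cn u·dn u)/D = 0.8468720339043905/0.8724653671828228 = 0.9706655023326912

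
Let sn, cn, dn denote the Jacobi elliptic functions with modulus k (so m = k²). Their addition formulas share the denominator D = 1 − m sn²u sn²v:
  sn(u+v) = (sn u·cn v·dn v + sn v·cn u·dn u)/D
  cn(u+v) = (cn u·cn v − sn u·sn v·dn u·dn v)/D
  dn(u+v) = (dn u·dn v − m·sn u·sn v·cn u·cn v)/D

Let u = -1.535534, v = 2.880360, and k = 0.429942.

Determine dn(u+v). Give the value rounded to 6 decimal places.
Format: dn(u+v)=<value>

dn(u+v)=0.910544

sn u = -0.994465838455528, cn u = 0.1050604404376059, dn u = 0.903985727835372
sn v = 0.4091400193124073, cn v = -0.9124716130362867, dn v = 0.9844068828148136
m = k² = 0.184850123364
D = 1 − m·sn²u·sn²v = 0.9693984513480836
dn(u+v) = (dn u·dn v − m·sn u·sn v·cn u·cn v)/D = 0.8826796912663185/0.9693984513480836 = 0.9105437398201219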